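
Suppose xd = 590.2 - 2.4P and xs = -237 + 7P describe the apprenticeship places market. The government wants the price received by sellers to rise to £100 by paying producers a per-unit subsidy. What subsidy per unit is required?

Required subsidy s = £47 per unit

At a seller price of 100, quantity supplied is -237 + 7·100 = 463.
Buyers absorb 463 only when they pay Pb with 590.2 − 2.4·Pb = 463, i.e. Pb = 53.
s = Ps − Pb = 100 − 53 = 47.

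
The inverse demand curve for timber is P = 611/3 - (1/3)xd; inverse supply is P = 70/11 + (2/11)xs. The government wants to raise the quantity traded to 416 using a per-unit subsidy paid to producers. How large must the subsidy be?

Required subsidy s = 17 per unit

At x = 416, from the demand curve buyers pay Pb = 611/3 − (1/3)·416 = 65; from the supply curve sellers need Ps = 70/11 + (2/11)·416 = 82.
The subsidy must fill the gap: s = Ps − Pb = 82 − 65 = 17.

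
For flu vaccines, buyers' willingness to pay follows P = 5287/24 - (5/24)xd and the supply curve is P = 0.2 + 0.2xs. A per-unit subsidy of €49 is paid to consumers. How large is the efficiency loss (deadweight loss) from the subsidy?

Pre-subsidy: 5287/24 - (5/24)x = 0.2 + 0.2x gives x* = 539 and P* = 108.
With the rebate, buyers effectively pay Pb = Ps − 49, where Ps is the price sellers receive.
On the curves, Pb = 5287/24 - (5/24)x and Ps = 0.2 + 0.2x; the wedge Ps − Pb = 49 gives 0.2 + 0.2x − (5287/24 - (5/24)x) = 49, so x' = 659.
Then Pb = 5287/24 − (5/24)·659 = 83 and Ps = 0.2 + 0.2·659 = 132.
The subsidy expands output by 659 − 539 = 120 past the efficient level; on those units the gap between marginal cost and willingness to pay runs from 0 up to 49.
DWL = ½ × 49 × 120 = 2940.

Deadweight loss = €2940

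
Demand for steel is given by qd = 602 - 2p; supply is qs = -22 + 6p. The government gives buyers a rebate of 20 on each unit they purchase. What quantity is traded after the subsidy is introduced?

Pre-subsidy: 602 - 2p = -22 + 6p gives p* = 78, q* = 446.
With the rebate, buyers effectively pay pb = ps − 20, where ps is the price sellers receive.
Demand in terms of ps becomes qd = 602 − 2(ps − 20) = 642 - 2ps. Setting this equal to supply: 642 - 2ps = -22 + 6ps, so ps = 83.
Buyers pay pb = 83 − 20 = 63; q' = -22 + 6·83 = 476.

q' = 476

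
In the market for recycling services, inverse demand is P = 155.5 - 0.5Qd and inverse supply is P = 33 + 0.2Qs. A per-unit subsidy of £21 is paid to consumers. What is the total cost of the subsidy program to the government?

Government cost = £4305

Pre-subsidy: 155.5 - 0.5Q = 33 + 0.2Q gives Q* = 175 and P* = 68.
With the rebate, buyers effectively pay Pb = Ps − 21, where Ps is the price sellers receive.
On the curves, Pb = 155.5 - 0.5Q and Ps = 33 + 0.2Q; the wedge Ps − Pb = 21 gives 33 + 0.2Q − (155.5 - 0.5Q) = 21, so Q' = 205.
Then Pb = 155.5 − 0.5·205 = 53 and Ps = 33 + 0.2·205 = 74.
Government outlay = subsidy × quantity = 21 × 205 = 4305.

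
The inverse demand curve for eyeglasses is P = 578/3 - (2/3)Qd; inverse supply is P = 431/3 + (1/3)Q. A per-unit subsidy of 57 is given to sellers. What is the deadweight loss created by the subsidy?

Deadweight loss = 1624.5

Pre-subsidy: 578/3 - (2/3)Q = 431/3 + (1/3)Q gives Q* = 49 and P* = 160.
With the subsidy, sellers receive Ps = Pb + 57 for each unit, where Pb is the price buyers pay.
On the curves, Pb = 578/3 - (2/3)Q and Ps = 431/3 + (1/3)Q; the wedge Ps − Pb = 57 gives 431/3 + (1/3)Q − (578/3 - (2/3)Q) = 57, so Q' = 106.
Then Pb = 578/3 − (2/3)·106 = 122 and Ps = 431/3 + (1/3)·106 = 179.
The subsidy expands output by 106 − 49 = 57 past the efficient level; on those units the gap between marginal cost and willingness to pay runs from 0 up to 57.
DWL = ½ × 57 × 57 = 1624.5.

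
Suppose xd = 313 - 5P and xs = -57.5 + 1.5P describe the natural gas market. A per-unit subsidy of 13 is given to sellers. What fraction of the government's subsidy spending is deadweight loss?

Pre-subsidy: 313 - 5P = -57.5 + 1.5P gives P* = 57, x* = 28.
With the subsidy, sellers receive Ps = Pb + 13 for each unit, where Pb is the price buyers pay.
Supply in terms of Pb becomes xs = -57.5 + 1.5(Pb + 13) = -38 + 1.5Pb. Setting this equal to demand: 313 - 5Pb = -38 + 1.5Pb, so Pb = 54.
Sellers receive Ps = 54 + 13 = 67; x' = 313 − 5·54 = 43.
ΔCS = ½(28 + 43)(57 − 54) = 106.5; ΔPS = ½(28 + 43)(67 − 57) = 355.
Government spending = 13 × 43 = 559.
DWL = ½ × 13 × (43 − 28) = 97.5; fraction = 97.5 / 559 = 15/86.

DWL / government spending = 15/86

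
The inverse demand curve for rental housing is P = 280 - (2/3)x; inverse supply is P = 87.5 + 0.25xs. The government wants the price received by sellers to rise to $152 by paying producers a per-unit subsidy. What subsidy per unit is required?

Required subsidy s = $44 per unit

At a seller price of 152, quantity supplied is -350 + 4·152 = 258.
Buyers absorb 258 only when they pay Pb = 280 − (2/3)·258 = 108.
s = Ps − Pb = 152 − 108 = 44.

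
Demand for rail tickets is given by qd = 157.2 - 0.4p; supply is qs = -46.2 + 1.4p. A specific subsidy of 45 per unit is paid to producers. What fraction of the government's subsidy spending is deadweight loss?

DWL / government spending = 1/18

Pre-subsidy: 157.2 - 0.4p = -46.2 + 1.4p gives p* = 113, q* = 112.
With the subsidy, sellers receive ps = pb + 45 for each unit, where pb is the price buyers pay.
Supply in terms of pb becomes qs = -46.2 + 1.4(pb + 45) = 16.8 + 1.4pb. Setting this equal to demand: 157.2 - 0.4pb = 16.8 + 1.4pb, so pb = 78.
Sellers receive ps = 78 + 45 = 123; q' = 157.2 − 0.4·78 = 126.
ΔCS = ½(112 + 126)(113 − 78) = 4165; ΔPS = ½(112 + 126)(123 − 113) = 1190.
Government spending = 45 × 126 = 5670.
DWL = ½ × 45 × (126 − 112) = 315; fraction = 315 / 5670 = 1/18.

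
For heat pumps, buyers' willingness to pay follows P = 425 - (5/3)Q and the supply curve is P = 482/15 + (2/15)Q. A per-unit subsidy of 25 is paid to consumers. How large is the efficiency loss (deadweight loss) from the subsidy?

Deadweight loss = 3125/18

Pre-subsidy: 425 - (5/3)Q = 482/15 + (2/15)Q gives Q* = 5893/27 and P* = 4960/81.
With the rebate, buyers effectively pay Pb = Ps − 25, where Ps is the price sellers receive.
On the curves, Pb = 425 - (5/3)Q and Ps = 482/15 + (2/15)Q; the wedge Ps − Pb = 25 gives 482/15 + (2/15)Q − (425 - (5/3)Q) = 25, so Q' = 6268/27.
Then Pb = 425 − (5/3)·(6268/27) = 3085/81 and Ps = 482/15 + (2/15)·(6268/27) = 5110/81.
The subsidy expands output by 6268/27 − 5893/27 = 125/9 past the efficient level; on those units the gap between marginal cost and willingness to pay runs from 0 up to 25.
DWL = ½ × 25 × 125/9 = 3125/18.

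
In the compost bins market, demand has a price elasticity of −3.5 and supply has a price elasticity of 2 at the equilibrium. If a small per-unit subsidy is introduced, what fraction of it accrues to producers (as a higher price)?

For a small subsidy around the equilibrium, the benefit split depends on the relative slopes, which at a point are proportional to the elasticities.
Buyer share = εs/(εs + |εd|) = 2/(2 + 3.5) = 4/11; seller share = |εd|/(εs + |εd|) = 7/11.
So producers capture 7/11 of the subsidy.

Producer share = 7/11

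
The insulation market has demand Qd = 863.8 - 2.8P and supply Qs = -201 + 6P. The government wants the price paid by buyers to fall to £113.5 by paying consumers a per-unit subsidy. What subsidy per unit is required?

Required subsidy s = £11 per unit

At a buyer price of 113.5, quantity demanded is 863.8 − 2.8·113.5 = 546.
Sellers supply 546 only when they receive Ps with -201 + 6·Ps = 546, i.e. Ps = 124.5.
s = Ps − Pb = 124.5 − 113.5 = 11.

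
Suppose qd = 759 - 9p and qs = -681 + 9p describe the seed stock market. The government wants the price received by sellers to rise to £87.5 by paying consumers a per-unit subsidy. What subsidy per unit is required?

Required subsidy s = £15 per unit

At a seller price of 87.5, quantity supplied is -681 + 9·87.5 = 106.5.
Buyers absorb 106.5 only when they pay pb with 759 − 9·pb = 106.5, i.e. pb = 72.5.
s = ps − pb = 87.5 − 72.5 = 15.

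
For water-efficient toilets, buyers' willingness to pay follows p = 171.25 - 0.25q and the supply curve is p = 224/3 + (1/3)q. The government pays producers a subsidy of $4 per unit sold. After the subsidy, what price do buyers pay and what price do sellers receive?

Pre-subsidy: 171.25 - 0.25q = 224/3 + (1/3)q gives q* = 1159/7 and p* = 909/7.
With the subsidy, sellers receive ps = pb + 4 for each unit, where pb is the price buyers pay.
On the curves, pb = 171.25 - 0.25q and ps = 224/3 + (1/3)q; the wedge ps − pb = 4 gives 224/3 + (1/3)q − (171.25 - 0.25q) = 4, so q' = 1207/7.
Then pb = 171.25 − 0.25·(1207/7) = 897/7 and ps = 224/3 + (1/3)·(1207/7) = 925/7.

Buyers pay 897/7; sellers receive 925/7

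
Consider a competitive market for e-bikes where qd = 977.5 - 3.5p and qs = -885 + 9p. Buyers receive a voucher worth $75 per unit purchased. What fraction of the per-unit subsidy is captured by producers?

Pre-subsidy: 977.5 - 3.5p = -885 + 9p gives p* = 149, q* = 456.
With the rebate, buyers effectively pay pb = ps − 75, where ps is the price sellers receive.
Demand in terms of ps becomes qd = 977.5 − 3.5(ps − 75) = 1240 - 3.5ps. Setting this equal to supply: 1240 - 3.5ps = -885 + 9ps, so ps = 170.
Buyers pay pb = 170 − 75 = 95; q' = -885 + 9·170 = 645.
Buyers' price falls by p* − pb = 149 − 95 = 54; sellers' price rises by ps − p* = 170 − 149 = 21.
So producers capture 21/75 = 0.28 of each unit of subsidy.

Producer share = 0.28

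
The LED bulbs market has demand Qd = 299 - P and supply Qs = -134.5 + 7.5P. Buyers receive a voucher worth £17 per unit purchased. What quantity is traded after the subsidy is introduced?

Q' = 263

Pre-subsidy: 299 - P = -134.5 + 7.5P gives P* = 51, Q* = 248.
With the rebate, buyers effectively pay Pb = Ps − 17, where Ps is the price sellers receive.
Demand in terms of Ps becomes Qd = 299 − 1(Ps − 17) = 316 - Ps. Setting this equal to supply: 316 - Ps = -134.5 + 7.5Ps, so Ps = 53.
Buyers pay Pb = 53 − 17 = 36; Q' = -134.5 + 7.5·53 = 263.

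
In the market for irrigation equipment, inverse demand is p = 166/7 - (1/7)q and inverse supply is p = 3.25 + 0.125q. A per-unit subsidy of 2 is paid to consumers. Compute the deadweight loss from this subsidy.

Pre-subsidy: 166/7 - (1/7)q = 3.25 + 0.125q gives q* = 76.4 and p* = 12.8.
With the rebate, buyers effectively pay pb = ps − 2, where ps is the price sellers receive.
On the curves, pb = 166/7 - (1/7)q and ps = 3.25 + 0.125q; the wedge ps − pb = 2 gives 3.25 + 0.125q − (166/7 - (1/7)q) = 2, so q' = 1258/15.
Then pb = 166/7 − (1/7)·(1258/15) = 176/15 and ps = 3.25 + 0.125·(1258/15) = 206/15.
The subsidy expands output by 1258/15 − 76.4 = 112/15 past the efficient level; on those units the gap between marginal cost and willingness to pay runs from 0 up to 2.
DWL = ½ × 2 × 112/15 = 112/15.

Deadweight loss = 112/15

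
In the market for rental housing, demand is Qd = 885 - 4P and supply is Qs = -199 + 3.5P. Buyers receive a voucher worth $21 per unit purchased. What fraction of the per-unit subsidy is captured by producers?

Producer share = 8/15

Pre-subsidy: 885 - 4P = -199 + 3.5P gives P* = 2168/15, Q* = 4603/15.
With the rebate, buyers effectively pay Pb = Ps − 21, where Ps is the price sellers receive.
Demand in terms of Ps becomes Qd = 885 − 4(Ps − 21) = 969 - 4Ps. Setting this equal to supply: 969 - 4Ps = -199 + 3.5Ps, so Ps = 2336/15.
Buyers pay Pb = 2336/15 − 21 = 2021/15; Q' = -199 + 3.5·(2336/15) = 5191/15.
Buyers' price falls by P* − Pb = 2168/15 − 2021/15 = 9.8; sellers' price rises by Ps − P* = 2336/15 − 2168/15 = 11.2.
So producers capture 11.2/21 = 8/15 of each unit of subsidy.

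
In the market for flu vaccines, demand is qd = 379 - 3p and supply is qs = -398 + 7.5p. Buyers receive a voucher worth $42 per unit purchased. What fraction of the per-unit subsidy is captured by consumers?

Consumer share = 5/7

Pre-subsidy: 379 - 3p = -398 + 7.5p gives p* = 74, q* = 157.
With the rebate, buyers effectively pay pb = ps − 42, where ps is the price sellers receive.
Demand in terms of ps becomes qd = 379 − 3(ps − 42) = 505 - 3ps. Setting this equal to supply: 505 - 3ps = -398 + 7.5ps, so ps = 86.
Buyers pay pb = 86 − 42 = 44; q' = -398 + 7.5·86 = 247.
Buyers' price falls by p* − pb = 74 − 44 = 30; sellers' price rises by ps − p* = 86 − 74 = 12.
So consumers capture 30/42 = 5/7 of each unit of subsidy.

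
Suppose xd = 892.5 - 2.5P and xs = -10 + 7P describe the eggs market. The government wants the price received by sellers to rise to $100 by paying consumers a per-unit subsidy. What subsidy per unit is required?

Required subsidy s = $19 per unit

At a seller price of 100, quantity supplied is -10 + 7·100 = 690.
Buyers absorb 690 only when they pay Pb with 892.5 − 2.5·Pb = 690, i.e. Pb = 81.
s = Ps − Pb = 100 − 81 = 19.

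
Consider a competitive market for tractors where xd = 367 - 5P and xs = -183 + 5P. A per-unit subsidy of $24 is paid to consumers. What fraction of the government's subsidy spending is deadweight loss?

DWL / government spending = 15/76

Pre-subsidy: 367 - 5P = -183 + 5P gives P* = 55, x* = 92.
With the rebate, buyers effectively pay Pb = Ps − 24, where Ps is the price sellers receive.
Demand in terms of Ps becomes xd = 367 − 5(Ps − 24) = 487 - 5Ps. Setting this equal to supply: 487 - 5Ps = -183 + 5Ps, so Ps = 67.
Buyers pay Pb = 67 − 24 = 43; x' = -183 + 5·67 = 152.
ΔCS = ½(92 + 152)(55 − 43) = 1464; ΔPS = ½(92 + 152)(67 − 55) = 1464.
Government spending = 24 × 152 = 3648.
DWL = ½ × 24 × (152 − 92) = 720; fraction = 720 / 3648 = 15/76.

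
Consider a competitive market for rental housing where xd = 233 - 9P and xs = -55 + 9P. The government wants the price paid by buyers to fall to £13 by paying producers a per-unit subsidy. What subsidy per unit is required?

Required subsidy s = £6 per unit

At a buyer price of 13, quantity demanded is 233 − 9·13 = 116.
Sellers supply 116 only when they receive Ps with -55 + 9·Ps = 116, i.e. Ps = 19.
s = Ps − Pb = 19 − 13 = 6.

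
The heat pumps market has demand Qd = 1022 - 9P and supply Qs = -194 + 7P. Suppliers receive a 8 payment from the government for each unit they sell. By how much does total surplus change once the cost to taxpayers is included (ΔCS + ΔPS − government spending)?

Pre-subsidy: 1022 - 9P = -194 + 7P gives P* = 76, Q* = 338.
With the subsidy, sellers receive Ps = Pb + 8 for each unit, where Pb is the price buyers pay.
Supply in terms of Pb becomes Qs = -194 + 7(Pb + 8) = -138 + 7Pb. Setting this equal to demand: 1022 - 9Pb = -138 + 7Pb, so Pb = 72.5.
Sellers receive Ps = 72.5 + 8 = 80.5; Q' = 1022 − 9·72.5 = 369.5.
ΔCS = ½(338 + 369.5)(76 − 72.5) = 1238.125; ΔPS = ½(338 + 369.5)(80.5 − 76) = 1591.875.
Government spending = 8 × 369.5 = 2956.
Net change = 1238.125 + 1591.875 − 2956 = -126. The loss equals the DWL triangle ½·8·31.5.

Net change in total surplus = -126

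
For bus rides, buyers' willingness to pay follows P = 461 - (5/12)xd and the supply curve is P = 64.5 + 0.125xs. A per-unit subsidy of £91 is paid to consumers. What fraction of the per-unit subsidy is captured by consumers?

Consumer share = 10/13

Pre-subsidy: 461 - (5/12)x = 64.5 + 0.125x gives x* = 732 and P* = 156.
With the rebate, buyers effectively pay Pb = Ps − 91, where Ps is the price sellers receive.
On the curves, Pb = 461 - (5/12)x and Ps = 64.5 + 0.125x; the wedge Ps − Pb = 91 gives 64.5 + 0.125x − (461 - (5/12)x) = 91, so x' = 900.
Then Pb = 461 − (5/12)·900 = 86 and Ps = 64.5 + 0.125·900 = 177.
Buyers' price falls by P* − Pb = 156 − 86 = 70; sellers' price rises by Ps − P* = 177 − 156 = 21.
So consumers capture 70/91 = 10/13 of each unit of subsidy.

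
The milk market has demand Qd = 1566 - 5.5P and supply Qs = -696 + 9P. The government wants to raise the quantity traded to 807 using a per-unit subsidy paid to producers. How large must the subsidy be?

At Q = 807, invert demand for the buyer price: Pb = (1566 − 807)/5.5 = 138; invert supply for the seller price: Ps = (807 − (-696))/9 = 167.
The subsidy must fill the gap: s = Ps − Pb = 167 − 138 = 29.

Required subsidy s = 29 per unit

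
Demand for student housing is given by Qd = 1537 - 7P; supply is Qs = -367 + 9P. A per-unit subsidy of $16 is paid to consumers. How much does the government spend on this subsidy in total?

Pre-subsidy: 1537 - 7P = -367 + 9P gives P* = 119, Q* = 704.
With the rebate, buyers effectively pay Pb = Ps − 16, where Ps is the price sellers receive.
Demand in terms of Ps becomes Qd = 1537 − 7(Ps − 16) = 1649 - 7Ps. Setting this equal to supply: 1649 - 7Ps = -367 + 9Ps, so Ps = 126.
Buyers pay Pb = 126 − 16 = 110; Q' = -367 + 9·126 = 767.
Government outlay = subsidy × quantity = 16 × 767 = 12272.

Government cost = $12272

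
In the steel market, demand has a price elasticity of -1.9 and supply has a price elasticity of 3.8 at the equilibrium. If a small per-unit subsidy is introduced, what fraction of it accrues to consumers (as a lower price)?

For a small subsidy around the equilibrium, the benefit split depends on the relative slopes, which at a point are proportional to the elasticities.
Buyer share = εs/(εs + |εd|) = 3.8/(3.8 + 1.9) = 2/3; seller share = |εd|/(εs + |εd|) = 1/3.

Consumer share = 2/3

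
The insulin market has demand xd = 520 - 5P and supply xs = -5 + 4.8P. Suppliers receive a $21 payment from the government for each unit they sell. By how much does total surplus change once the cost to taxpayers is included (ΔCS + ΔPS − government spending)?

Pre-subsidy: 520 - 5P = -5 + 4.8P gives P* = 375/7, x* = 1765/7.
With the subsidy, sellers receive Ps = Pb + 21 for each unit, where Pb is the price buyers pay.
Supply in terms of Pb becomes xs = -5 + 4.8(Pb + 21) = 95.8 + 4.8Pb. Setting this equal to demand: 520 - 5Pb = 95.8 + 4.8Pb, so Pb = 303/7.
Sellers receive Ps = 303/7 + 21 = 450/7; x' = 520 − 5·(303/7) = 2125/7.
ΔCS = ½(1765/7 + 2125/7)(375/7 − 303/7) = 140040/49; ΔPS = ½(1765/7 + 2125/7)(450/7 − 375/7) = 145875/49.
Government spending = 21 × 2125/7 = 6375.
Net change = 140040/49 + 145875/49 − 6375 = -540. The loss equals the DWL triangle ½·21·360/7.

Net change in total surplus = -$540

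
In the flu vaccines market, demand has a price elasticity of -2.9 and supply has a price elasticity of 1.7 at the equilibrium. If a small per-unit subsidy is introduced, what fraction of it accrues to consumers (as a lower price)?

Consumer share = 17/46

For a small subsidy around the equilibrium, the benefit split depends on the relative slopes, which at a point are proportional to the elasticities.
Buyer share = εs/(εs + |εd|) = 1.7/(1.7 + 2.9) = 17/46; seller share = |εd|/(εs + |εd|) = 29/46.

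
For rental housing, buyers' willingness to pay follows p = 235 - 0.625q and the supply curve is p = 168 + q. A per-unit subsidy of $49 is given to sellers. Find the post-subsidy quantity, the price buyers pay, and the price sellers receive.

q' = 928/13; buyers pay 2475/13; sellers receive 3112/13

Pre-subsidy: 235 - 0.625q = 168 + q gives q* = 536/13 and p* = 2720/13.
With the subsidy, sellers receive ps = pb + 49 for each unit, where pb is the price buyers pay.
On the curves, pb = 235 - 0.625q and ps = 168 + q; the wedge ps − pb = 49 gives 168 + q − (235 - 0.625q) = 49, so q' = 928/13.
Then pb = 235 − 0.625·(928/13) = 2475/13 and ps = 168 + 1·(928/13) = 3112/13.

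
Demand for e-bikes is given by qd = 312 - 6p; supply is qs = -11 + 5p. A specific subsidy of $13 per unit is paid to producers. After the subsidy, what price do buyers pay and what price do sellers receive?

Pre-subsidy: 312 - 6p = -11 + 5p gives p* = 323/11, q* = 1494/11.
With the subsidy, sellers receive ps = pb + 13 for each unit, where pb is the price buyers pay.
Supply in terms of pb becomes qs = -11 + 5(pb + 13) = 54 + 5pb. Setting this equal to demand: 312 - 6pb = 54 + 5pb, so pb = 258/11.
Sellers receive ps = 258/11 + 13 = 401/11; q' = 312 − 6·(258/11) = 1884/11.

Buyers pay 258/11; sellers receive 401/11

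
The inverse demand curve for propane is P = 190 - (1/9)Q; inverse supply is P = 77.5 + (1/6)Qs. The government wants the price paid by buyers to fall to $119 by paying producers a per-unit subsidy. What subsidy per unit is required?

At a buyer price of 119, quantity demanded is 1710 − 9·119 = 639.
Sellers supply 639 only when they receive Ps = 77.5 + (1/6)·639 = 184.
s = Ps − Pb = 184 − 119 = 65.

Required subsidy s = $65 per unit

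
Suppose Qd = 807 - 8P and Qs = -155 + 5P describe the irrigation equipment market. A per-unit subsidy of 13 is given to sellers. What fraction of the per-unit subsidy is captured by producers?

Pre-subsidy: 807 - 8P = -155 + 5P gives P* = 74, Q* = 215.
With the subsidy, sellers receive Ps = Pb + 13 for each unit, where Pb is the price buyers pay.
Supply in terms of Pb becomes Qs = -155 + 5(Pb + 13) = -90 + 5Pb. Setting this equal to demand: 807 - 8Pb = -90 + 5Pb, so Pb = 69.
Sellers receive Ps = 69 + 13 = 82; Q' = 807 − 8·69 = 255.
Buyers' price falls by P* − Pb = 74 − 69 = 5; sellers' price rises by Ps − P* = 82 − 74 = 8.
So producers capture 8/13 = 8/13 of each unit of subsidy.

Producer share = 8/13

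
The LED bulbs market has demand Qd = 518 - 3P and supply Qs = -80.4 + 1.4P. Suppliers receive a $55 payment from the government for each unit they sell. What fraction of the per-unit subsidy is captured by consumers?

Pre-subsidy: 518 - 3P = -80.4 + 1.4P gives P* = 136, Q* = 110.
With the subsidy, sellers receive Ps = Pb + 55 for each unit, where Pb is the price buyers pay.
Supply in terms of Pb becomes Qs = -80.4 + 1.4(Pb + 55) = -3.4 + 1.4Pb. Setting this equal to demand: 518 - 3Pb = -3.4 + 1.4Pb, so Pb = 118.5.
Sellers receive Ps = 118.5 + 55 = 173.5; Q' = 518 − 3·118.5 = 162.5.
Buyers' price falls by P* − Pb = 136 − 118.5 = 17.5; sellers' price rises by Ps − P* = 173.5 − 136 = 37.5.
So consumers capture 17.5/55 = 7/22 of each unit of subsidy.

Consumer share = 7/22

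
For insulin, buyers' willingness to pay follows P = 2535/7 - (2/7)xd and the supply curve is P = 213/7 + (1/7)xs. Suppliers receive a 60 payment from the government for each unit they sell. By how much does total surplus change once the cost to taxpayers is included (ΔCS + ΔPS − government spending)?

Pre-subsidy: 2535/7 - (2/7)x = 213/7 + (1/7)x gives x* = 774 and P* = 141.
With the subsidy, sellers receive Ps = Pb + 60 for each unit, where Pb is the price buyers pay.
On the curves, Pb = 2535/7 - (2/7)x and Ps = 213/7 + (1/7)x; the wedge Ps − Pb = 60 gives 213/7 + (1/7)x − (2535/7 - (2/7)x) = 60, so x' = 914.
Then Pb = 2535/7 − (2/7)·914 = 101 and Ps = 213/7 + (1/7)·914 = 161.
ΔCS = ½(774 + 914)(141 − 101) = 33760; ΔPS = ½(774 + 914)(161 − 141) = 16880.
Government spending = 60 × 914 = 54840.
Net change = 33760 + 16880 − 54840 = -4200. The loss equals the DWL triangle ½·60·140.

Net change in total surplus = -4200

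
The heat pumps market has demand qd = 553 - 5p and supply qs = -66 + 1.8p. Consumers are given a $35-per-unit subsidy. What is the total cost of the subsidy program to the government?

Pre-subsidy: 553 - 5p = -66 + 1.8p gives p* = 3095/34, q* = 3327/34.
With the rebate, buyers effectively pay pb = ps − 35, where ps is the price sellers receive.
Demand in terms of ps becomes qd = 553 − 5(ps − 35) = 728 - 5ps. Setting this equal to supply: 728 - 5ps = -66 + 1.8ps, so ps = 1985/17.
Buyers pay pb = 1985/17 − 35 = 1390/17; q' = -66 + 1.8·(1985/17) = 2451/17.
Government outlay = subsidy × quantity = 35 × 2451/17 = 85785/17.

Government cost = 85785/17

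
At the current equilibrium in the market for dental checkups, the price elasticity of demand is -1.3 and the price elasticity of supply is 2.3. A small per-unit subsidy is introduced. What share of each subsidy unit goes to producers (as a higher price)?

Producer share = 13/36

For a small subsidy around the equilibrium, the benefit split depends on the relative slopes, which at a point are proportional to the elasticities.
Buyer share = εs/(εs + |εd|) = 2.3/(2.3 + 1.3) = 23/36; seller share = |εd|/(εs + |εd|) = 13/36.
So producers capture 13/36 of the subsidy.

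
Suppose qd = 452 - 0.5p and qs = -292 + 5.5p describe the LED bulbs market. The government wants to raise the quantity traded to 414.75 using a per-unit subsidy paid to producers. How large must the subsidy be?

At q = 414.75, invert demand for the buyer price: pb = (452 − 414.75)/0.5 = 74.5; invert supply for the seller price: ps = (414.75 − (-292))/5.5 = 128.5.
The subsidy must fill the gap: s = ps − pb = 128.5 − 74.5 = 54.

Required subsidy s = 54 per unit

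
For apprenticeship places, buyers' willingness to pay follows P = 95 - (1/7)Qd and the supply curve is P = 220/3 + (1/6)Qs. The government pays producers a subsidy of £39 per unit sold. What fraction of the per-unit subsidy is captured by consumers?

Consumer share = 6/13

Pre-subsidy: 95 - (1/7)Q = 220/3 + (1/6)Q gives Q* = 70 and P* = 85.
With the subsidy, sellers receive Ps = Pb + 39 for each unit, where Pb is the price buyers pay.
On the curves, Pb = 95 - (1/7)Q and Ps = 220/3 + (1/6)Q; the wedge Ps − Pb = 39 gives 220/3 + (1/6)Q − (95 - (1/7)Q) = 39, so Q' = 196.
Then Pb = 95 − (1/7)·196 = 67 and Ps = 220/3 + (1/6)·196 = 106.
Buyers' price falls by P* − Pb = 85 − 67 = 18; sellers' price rises by Ps − P* = 106 − 85 = 21.
So consumers capture 18/39 = 6/13 of each unit of subsidy.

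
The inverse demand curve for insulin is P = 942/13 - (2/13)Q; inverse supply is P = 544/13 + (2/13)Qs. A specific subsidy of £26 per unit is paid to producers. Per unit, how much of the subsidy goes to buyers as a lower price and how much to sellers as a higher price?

Buyers gain £13 per unit; sellers gain £13 per unit

Pre-subsidy: 942/13 - (2/13)Q = 544/13 + (2/13)Q gives Q* = 99.5 and P* = 743/13.
With the subsidy, sellers receive Ps = Pb + 26 for each unit, where Pb is the price buyers pay.
On the curves, Pb = 942/13 - (2/13)Q and Ps = 544/13 + (2/13)Q; the wedge Ps − Pb = 26 gives 544/13 + (2/13)Q − (942/13 - (2/13)Q) = 26, so Q' = 184.
Then Pb = 942/13 − (2/13)·184 = 574/13 and Ps = 544/13 + (2/13)·184 = 912/13.
Buyers' price falls by P* − Pb = 743/13 − 574/13 = 13; sellers' price rises by Ps − P* = 912/13 − 743/13 = 13.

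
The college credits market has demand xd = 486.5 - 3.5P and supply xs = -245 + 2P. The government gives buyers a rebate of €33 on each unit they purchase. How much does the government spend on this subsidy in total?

Pre-subsidy: 486.5 - 3.5P = -245 + 2P gives P* = 133, x* = 21.
With the rebate, buyers effectively pay Pb = Ps − 33, where Ps is the price sellers receive.
Demand in terms of Ps becomes xd = 486.5 − 3.5(Ps − 33) = 602 - 3.5Ps. Setting this equal to supply: 602 - 3.5Ps = -245 + 2Ps, so Ps = 154.
Buyers pay Pb = 154 − 33 = 121; x' = -245 + 2·154 = 63.
Government outlay = subsidy × quantity = 33 × 63 = 2079.

Government cost = €2079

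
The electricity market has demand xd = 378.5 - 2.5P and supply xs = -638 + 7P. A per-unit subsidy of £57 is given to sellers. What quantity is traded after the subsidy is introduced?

x' = 216

Pre-subsidy: 378.5 - 2.5P = -638 + 7P gives P* = 107, x* = 111.
With the subsidy, sellers receive Ps = Pb + 57 for each unit, where Pb is the price buyers pay.
Supply in terms of Pb becomes xs = -638 + 7(Pb + 57) = -239 + 7Pb. Setting this equal to demand: 378.5 - 2.5Pb = -239 + 7Pb, so Pb = 65.
Sellers receive Ps = 65 + 57 = 122; x' = 378.5 − 2.5·65 = 216.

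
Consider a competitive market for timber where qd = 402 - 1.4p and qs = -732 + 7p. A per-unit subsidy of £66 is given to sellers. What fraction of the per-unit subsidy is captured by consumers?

Pre-subsidy: 402 - 1.4p = -732 + 7p gives p* = 135, q* = 213.
With the subsidy, sellers receive ps = pb + 66 for each unit, where pb is the price buyers pay.
Supply in terms of pb becomes qs = -732 + 7(pb + 66) = -270 + 7pb. Setting this equal to demand: 402 - 1.4pb = -270 + 7pb, so pb = 80.
Sellers receive ps = 80 + 66 = 146; q' = 402 − 1.4·80 = 290.
Buyers' price falls by p* − pb = 135 − 80 = 55; sellers' price rises by ps − p* = 146 − 135 = 11.
So consumers capture 55/66 = 5/6 of each unit of subsidy.

Consumer share = 5/6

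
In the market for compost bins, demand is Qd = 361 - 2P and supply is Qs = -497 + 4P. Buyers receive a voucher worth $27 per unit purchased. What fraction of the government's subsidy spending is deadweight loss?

Pre-subsidy: 361 - 2P = -497 + 4P gives P* = 143, Q* = 75.
With the rebate, buyers effectively pay Pb = Ps − 27, where Ps is the price sellers receive.
Demand in terms of Ps becomes Qd = 361 − 2(Ps − 27) = 415 - 2Ps. Setting this equal to supply: 415 - 2Ps = -497 + 4Ps, so Ps = 152.
Buyers pay Pb = 152 − 27 = 125; Q' = -497 + 4·152 = 111.
ΔCS = ½(75 + 111)(143 − 125) = 1674; ΔPS = ½(75 + 111)(152 − 143) = 837.
Government spending = 27 × 111 = 2997.
DWL = ½ × 27 × (111 − 75) = 486; fraction = 486 / 2997 = 6/37.

DWL / government spending = 6/37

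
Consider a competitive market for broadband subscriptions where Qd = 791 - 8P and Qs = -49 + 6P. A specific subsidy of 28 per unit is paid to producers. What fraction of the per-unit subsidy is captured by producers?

Pre-subsidy: 791 - 8P = -49 + 6P gives P* = 60, Q* = 311.
With the subsidy, sellers receive Ps = Pb + 28 for each unit, where Pb is the price buyers pay.
Supply in terms of Pb becomes Qs = -49 + 6(Pb + 28) = 119 + 6Pb. Setting this equal to demand: 791 - 8Pb = 119 + 6Pb, so Pb = 48.
Sellers receive Ps = 48 + 28 = 76; Q' = 791 − 8·48 = 407.
Buyers' price falls by P* − Pb = 60 − 48 = 12; sellers' price rises by Ps − P* = 76 − 60 = 16.
So producers capture 16/28 = 4/7 of each unit of subsidy.

Producer share = 4/7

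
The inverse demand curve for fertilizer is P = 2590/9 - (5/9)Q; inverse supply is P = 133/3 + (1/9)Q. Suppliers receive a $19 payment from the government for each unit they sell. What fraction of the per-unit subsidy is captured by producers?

Producer share = 1/6

Pre-subsidy: 2590/9 - (5/9)Q = 133/3 + (1/9)Q gives Q* = 2191/6 and P* = 4585/54.
With the subsidy, sellers receive Ps = Pb + 19 for each unit, where Pb is the price buyers pay.
On the curves, Pb = 2590/9 - (5/9)Q and Ps = 133/3 + (1/9)Q; the wedge Ps − Pb = 19 gives 133/3 + (1/9)Q − (2590/9 - (5/9)Q) = 19, so Q' = 1181/3.
Then Pb = 2590/9 − (5/9)·(1181/3) = 1865/27 and Ps = 133/3 + (1/9)·(1181/3) = 2378/27.
Buyers' price falls by P* − Pb = 4585/54 − 1865/27 = 95/6; sellers' price rises by Ps − P* = 2378/27 − 4585/54 = 19/6.
So producers capture (19/6)/19 = 1/6 of each unit of subsidy.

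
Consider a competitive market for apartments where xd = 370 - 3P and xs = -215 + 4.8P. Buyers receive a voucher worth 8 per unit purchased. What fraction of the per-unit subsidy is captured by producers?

Producer share = 5/13

Pre-subsidy: 370 - 3P = -215 + 4.8P gives P* = 75, x* = 145.
With the rebate, buyers effectively pay Pb = Ps − 8, where Ps is the price sellers receive.
Demand in terms of Ps becomes xd = 370 − 3(Ps − 8) = 394 - 3Ps. Setting this equal to supply: 394 - 3Ps = -215 + 4.8Ps, so Ps = 1015/13.
Buyers pay Pb = 1015/13 − 8 = 911/13; x' = -215 + 4.8·(1015/13) = 2077/13.
Buyers' price falls by P* − Pb = 75 − 911/13 = 64/13; sellers' price rises by Ps − P* = 1015/13 − 75 = 40/13.
So producers capture (40/13)/8 = 5/13 of each unit of subsidy.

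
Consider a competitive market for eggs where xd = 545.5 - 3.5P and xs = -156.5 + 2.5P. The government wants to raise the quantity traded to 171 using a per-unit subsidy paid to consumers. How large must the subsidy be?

Required subsidy s = 24 per unit

At x = 171, invert demand for the buyer price: Pb = (545.5 − 171)/3.5 = 107; invert supply for the seller price: Ps = (171 − (-156.5))/2.5 = 131.
The subsidy must fill the gap: s = Ps − Pb = 131 − 107 = 24.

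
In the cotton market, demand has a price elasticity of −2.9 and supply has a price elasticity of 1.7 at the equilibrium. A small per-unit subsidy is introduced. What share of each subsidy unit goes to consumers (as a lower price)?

Consumer share = 17/46

For a small subsidy around the equilibrium, the benefit split depends on the relative slopes, which at a point are proportional to the elasticities.
Buyer share = εs/(εs + |εd|) = 1.7/(1.7 + 2.9) = 17/46; seller share = |εd|/(εs + |εd|) = 29/46.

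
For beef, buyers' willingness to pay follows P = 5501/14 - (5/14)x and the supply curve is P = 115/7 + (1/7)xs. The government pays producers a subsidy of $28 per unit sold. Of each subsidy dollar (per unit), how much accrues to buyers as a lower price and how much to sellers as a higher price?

Buyers gain $20 per unit; sellers gain $8 per unit

Pre-subsidy: 5501/14 - (5/14)x = 115/7 + (1/7)x gives x* = 753 and P* = 124.
With the subsidy, sellers receive Ps = Pb + 28 for each unit, where Pb is the price buyers pay.
On the curves, Pb = 5501/14 - (5/14)x and Ps = 115/7 + (1/7)x; the wedge Ps − Pb = 28 gives 115/7 + (1/7)x − (5501/14 - (5/14)x) = 28, so x' = 809.
Then Pb = 5501/14 − (5/14)·809 = 104 and Ps = 115/7 + (1/7)·809 = 132.
Buyers' price falls by P* − Pb = 124 − 104 = 20; sellers' price rises by Ps − P* = 132 − 124 = 8.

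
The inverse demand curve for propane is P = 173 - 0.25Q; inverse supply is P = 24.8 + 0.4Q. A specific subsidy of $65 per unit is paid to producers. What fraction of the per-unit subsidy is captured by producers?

Producer share = 8/13

Pre-subsidy: 173 - 0.25Q = 24.8 + 0.4Q gives Q* = 228 and P* = 116.
With the subsidy, sellers receive Ps = Pb + 65 for each unit, where Pb is the price buyers pay.
On the curves, Pb = 173 - 0.25Q and Ps = 24.8 + 0.4Q; the wedge Ps − Pb = 65 gives 24.8 + 0.4Q − (173 - 0.25Q) = 65, so Q' = 328.
Then Pb = 173 − 0.25·328 = 91 and Ps = 24.8 + 0.4·328 = 156.
Buyers' price falls by P* − Pb = 116 − 91 = 25; sellers' price rises by Ps − P* = 156 − 116 = 40.
So producers capture 40/65 = 8/13 of each unit of subsidy.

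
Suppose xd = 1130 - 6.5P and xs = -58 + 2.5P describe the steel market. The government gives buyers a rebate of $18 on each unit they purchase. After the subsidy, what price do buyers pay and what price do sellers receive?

Pre-subsidy: 1130 - 6.5P = -58 + 2.5P gives P* = 132, x* = 272.
With the rebate, buyers effectively pay Pb = Ps − 18, where Ps is the price sellers receive.
Demand in terms of Ps becomes xd = 1130 − 6.5(Ps − 18) = 1247 - 6.5Ps. Setting this equal to supply: 1247 - 6.5Ps = -58 + 2.5Ps, so Ps = 145.
Buyers pay Pb = 145 − 18 = 127; x' = -58 + 2.5·145 = 304.5.

Buyers pay $127; sellers receive $145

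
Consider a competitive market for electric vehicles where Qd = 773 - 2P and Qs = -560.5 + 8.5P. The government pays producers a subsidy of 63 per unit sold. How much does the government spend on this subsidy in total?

Pre-subsidy: 773 - 2P = -560.5 + 8.5P gives P* = 127, Q* = 519.
With the subsidy, sellers receive Ps = Pb + 63 for each unit, where Pb is the price buyers pay.
Supply in terms of Pb becomes Qs = -560.5 + 8.5(Pb + 63) = -25 + 8.5Pb. Setting this equal to demand: 773 - 2Pb = -25 + 8.5Pb, so Pb = 76.
Sellers receive Ps = 76 + 63 = 139; Q' = 773 − 2·76 = 621.
Government outlay = subsidy × quantity = 63 × 621 = 39123.

Government cost = 39123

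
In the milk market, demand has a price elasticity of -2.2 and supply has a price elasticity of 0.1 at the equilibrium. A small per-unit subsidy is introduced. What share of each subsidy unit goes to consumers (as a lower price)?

Consumer share = 1/23

For a small subsidy around the equilibrium, the benefit split depends on the relative slopes, which at a point are proportional to the elasticities.
Buyer share = εs/(εs + |εd|) = 0.1/(0.1 + 2.2) = 1/23; seller share = |εd|/(εs + |εd|) = 22/23.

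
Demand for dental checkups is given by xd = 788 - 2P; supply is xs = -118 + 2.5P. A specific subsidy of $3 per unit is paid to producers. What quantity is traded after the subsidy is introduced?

Pre-subsidy: 788 - 2P = -118 + 2.5P gives P* = 604/3, x* = 1156/3.
With the subsidy, sellers receive Ps = Pb + 3 for each unit, where Pb is the price buyers pay.
Supply in terms of Pb becomes xs = -118 + 2.5(Pb + 3) = -110.5 + 2.5Pb. Setting this equal to demand: 788 - 2Pb = -110.5 + 2.5Pb, so Pb = 599/3.
Sellers receive Ps = 599/3 + 3 = 608/3; x' = 788 − 2·(599/3) = 1166/3.

x' = 1166/3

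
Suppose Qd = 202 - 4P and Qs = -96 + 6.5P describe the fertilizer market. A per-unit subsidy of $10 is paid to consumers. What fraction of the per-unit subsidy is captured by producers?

Pre-subsidy: 202 - 4P = -96 + 6.5P gives P* = 596/21, Q* = 1858/21.
With the rebate, buyers effectively pay Pb = Ps − 10, where Ps is the price sellers receive.
Demand in terms of Ps becomes Qd = 202 − 4(Ps − 10) = 242 - 4Ps. Setting this equal to supply: 242 - 4Ps = -96 + 6.5Ps, so Ps = 676/21.
Buyers pay Pb = 676/21 − 10 = 466/21; Q' = -96 + 6.5·(676/21) = 2378/21.
Buyers' price falls by P* − Pb = 596/21 − 466/21 = 130/21; sellers' price rises by Ps − P* = 676/21 − 596/21 = 80/21.
So producers capture (80/21)/10 = 8/21 of each unit of subsidy.

Producer share = 8/21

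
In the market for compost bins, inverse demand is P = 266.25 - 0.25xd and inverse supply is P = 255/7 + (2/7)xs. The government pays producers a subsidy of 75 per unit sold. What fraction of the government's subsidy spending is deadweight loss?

Pre-subsidy: 266.25 - 0.25x = 255/7 + (2/7)x gives x* = 429 and P* = 159.
With the subsidy, sellers receive Ps = Pb + 75 for each unit, where Pb is the price buyers pay.
On the curves, Pb = 266.25 - 0.25x and Ps = 255/7 + (2/7)x; the wedge Ps − Pb = 75 gives 255/7 + (2/7)x − (266.25 - 0.25x) = 75, so x' = 569.
Then Pb = 266.25 − 0.25·569 = 124 and Ps = 255/7 + (2/7)·569 = 199.
ΔCS = ½(429 + 569)(159 − 124) = 17465; ΔPS = ½(429 + 569)(199 − 159) = 19960.
Government spending = 75 × 569 = 42675.
DWL = ½ × 75 × (569 − 429) = 5250; fraction = 5250 / 42675 = 70/569.

DWL / government spending = 70/569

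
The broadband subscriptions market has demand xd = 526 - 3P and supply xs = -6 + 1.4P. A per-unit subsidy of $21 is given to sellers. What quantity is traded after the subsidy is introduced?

Pre-subsidy: 526 - 3P = -6 + 1.4P gives P* = 1330/11, x* = 1796/11.
With the subsidy, sellers receive Ps = Pb + 21 for each unit, where Pb is the price buyers pay.
Supply in terms of Pb becomes xs = -6 + 1.4(Pb + 21) = 23.4 + 1.4Pb. Setting this equal to demand: 526 - 3Pb = 23.4 + 1.4Pb, so Pb = 2513/22.
Sellers receive Ps = 2513/22 + 21 = 2975/22; x' = 526 − 3·(2513/22) = 4033/22.

x' = 4033/22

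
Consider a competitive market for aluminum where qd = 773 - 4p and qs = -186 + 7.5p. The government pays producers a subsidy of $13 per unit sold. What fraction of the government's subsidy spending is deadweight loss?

Pre-subsidy: 773 - 4p = -186 + 7.5p gives p* = 1918/23, q* = 10107/23.
With the subsidy, sellers receive ps = pb + 13 for each unit, where pb is the price buyers pay.
Supply in terms of pb becomes qs = -186 + 7.5(pb + 13) = -88.5 + 7.5pb. Setting this equal to demand: 773 - 4pb = -88.5 + 7.5pb, so pb = 1723/23.
Sellers receive ps = 1723/23 + 13 = 2022/23; q' = 773 − 4·(1723/23) = 10887/23.
ΔCS = ½(10107/23 + 10887/23)(1918/23 − 1723/23) = 2046915/529; ΔPS = ½(10107/23 + 10887/23)(2022/23 − 1918/23) = 1091688/529.
Government spending = 13 × 10887/23 = 141531/23.
DWL = ½ × 13 × (10887/23 − 10107/23) = 5070/23; fraction = (5070/23) / (141531/23) = 130/3629.

DWL / government spending = 130/3629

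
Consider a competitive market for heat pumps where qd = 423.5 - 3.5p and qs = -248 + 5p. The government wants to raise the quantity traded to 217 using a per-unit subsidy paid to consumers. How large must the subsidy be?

Required subsidy s = 34 per unit

At q = 217, invert demand for the buyer price: pb = (423.5 − 217)/3.5 = 59; invert supply for the seller price: ps = (217 − (-248))/5 = 93.
The subsidy must fill the gap: s = ps − pb = 93 − 59 = 34.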